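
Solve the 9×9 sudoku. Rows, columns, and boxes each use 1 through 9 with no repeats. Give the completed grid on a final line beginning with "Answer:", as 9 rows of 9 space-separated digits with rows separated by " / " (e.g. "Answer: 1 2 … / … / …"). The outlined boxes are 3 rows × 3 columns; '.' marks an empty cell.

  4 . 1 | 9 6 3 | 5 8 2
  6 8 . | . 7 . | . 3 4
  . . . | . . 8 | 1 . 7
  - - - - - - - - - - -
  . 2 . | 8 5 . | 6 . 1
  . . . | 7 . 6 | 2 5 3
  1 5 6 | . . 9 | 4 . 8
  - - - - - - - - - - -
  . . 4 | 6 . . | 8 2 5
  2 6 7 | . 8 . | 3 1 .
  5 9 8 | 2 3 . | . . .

Step 1. [r9c6∈{1,4,7}] row 9 places 1 nowhere but r9c6 ⇒ r9c6=1.
Step 2. [r5c3∈{9}] r5c3 has the single candidate 9 ⇒ r5c3=9.
Step 3. [r2c6∈{2,5}] col 6 places 2 nowhere but r2c6. So r2c6=2.
Step 4. [r3c2∈{3}] only 3 remains possible at r3c2. So r3c2=3.
Step 5. [r6c8∈{7}] r6c8's peers cover all but 7. So r6c8=7.
Step 6. [r8c6∈{4,5}] r8c6 is the only open cell in col 6 admitting 5, so r8c6=5.
Step 7. [r2c3∈{5}] nothing but 5 survives at r2c3. So r2c3=5.
Step 8. [r3c8∈{6,9}] in row 3, 6 fits only at r3c8 ⇒ r3c8=6.
Step 9. [r3c5∈{4}] r3c5 has the single candidate 4, so r3c5=4.
Step 10. [r7c1∈{3}] r7c1's peers cover all but 3. So r7c1=3.
Step 11. [r5c1∈{8}] only 8 remains possible at r5c1. So r5c1=8.
Step 12. [r1c2∈{7}] r1c2's peers cover all but 7, so r1c2=7.
Step 13. [r2c7∈{9}] only 9 remains possible at r2c7, so r2c7=9.
Step 14. [r5c5∈{1}] nothing but 1 survives at r5c5, so r5c5=1.
Step 15. [r3c1∈{9}] r3c1 is down to just 9 ⇒ r3c1=9.
Step 16. [r7c5∈{9}] only 9 remains possible at r7c5. So r7c5=9.
Step 17. [r7c2∈{1}] r7c2 has the single candidate 1, so r7c2=1.
Step 18. [r7c6∈{7}] r7c6 is down to just 7 ⇒ r7c6=7.
Step 19. [r2c4∈{1}] r2c4 is down to just 1, so r2c4=1.
Step 20. [r6c5∈{2}] r6c5 has the single candidate 2, so r6c5=2.
Step 21. [r4c3∈{3}] only 3 remains possible at r4c3, so r4c3=3.
Step 22. [r9c9∈{6}] r9c9's peers cover all but 6. So r9c9=6.
Step 23. [r6c4∈{3}] r6c4 is down to just 3. So r6c4=3.
Step 24. [r4c8∈{9}] r4c8 has the single candidate 9 ⇒ r4c8=9.
Step 25. [r8c9∈{9}] r8c9 has the single candidate 9. So r8c9=9.
Step 26. [r3c4∈{5}] only 5 remains possible at r3c4. So r3c4=5.
Step 27. [r9c8∈{4}] r9c8 is down to just 4, so r9c8=4.
Step 28. [r8c4∈{4}] nothing but 4 survives at r8c4. So r8c4=4.
Step 29. [r4c1∈{7}] r4c1's peers cover all but 7, so r4c1=7.
Step 30. [r4c6∈{4}] r4c6 has the single candidate 4, so r4c6=4.
Step 31. [r5c2∈{4}] only 4 remains possible at r5c2 ⇒ r5c2=4.
Step 32. [r9c7∈{7}] r9c7 has the single candidate 7. So r9c7=7.
Step 33. [r3c3∈{2}] r3c3 is down to just 2, so r3c3=2.

Answer: 4 7 1 9 6 3 5 8 2 / 6 8 5 1 7 2 9 3 4 / 9 3 2 5 4 8 1 6 7 / 7 2 3 8 5 4 6 9 1 / 8 4 9 7 1 6 2 5 3 / 1 5 6 3 2 9 4 7 8 / 3 1 4 6 9 7 8 2 5 / 2 6 7 4 8 5 3 1 9 / 5 9 8 2 3 1 7 4 6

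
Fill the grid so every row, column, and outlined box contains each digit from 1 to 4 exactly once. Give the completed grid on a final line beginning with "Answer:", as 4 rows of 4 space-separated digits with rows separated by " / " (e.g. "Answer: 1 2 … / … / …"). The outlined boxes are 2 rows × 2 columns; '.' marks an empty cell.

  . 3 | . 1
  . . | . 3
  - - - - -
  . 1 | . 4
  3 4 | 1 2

Step 1. [r2c2∈{2}] r2c2's peers cover all but 2, so r2c2=2.
Step 2. [r1c1∈{4}] only 4 remains possible at r1c1, so r1c1=4.
Step 3. [r1c3∈{2}] nothing but 2 survives at r1c3, so r1c3=2.
Step 4. [r3c1∈{2}] nothing but 2 survives at r3c1. So r3c1=2.
Step 5. [r2c3∈{4}] r2c3 is down to just 4. So r2c3=4.
Step 6. [r3c3∈{3}] r3c3 has the single candidate 3. So r3c3=3.
Step 7. [r2c1∈{1}] nothing but 1 survives at r2c1 ⇒ r2c1=1.

Answer: 4 3 2 1 / 1 2 4 3 / 2 1 3 4 / 3 4 1 2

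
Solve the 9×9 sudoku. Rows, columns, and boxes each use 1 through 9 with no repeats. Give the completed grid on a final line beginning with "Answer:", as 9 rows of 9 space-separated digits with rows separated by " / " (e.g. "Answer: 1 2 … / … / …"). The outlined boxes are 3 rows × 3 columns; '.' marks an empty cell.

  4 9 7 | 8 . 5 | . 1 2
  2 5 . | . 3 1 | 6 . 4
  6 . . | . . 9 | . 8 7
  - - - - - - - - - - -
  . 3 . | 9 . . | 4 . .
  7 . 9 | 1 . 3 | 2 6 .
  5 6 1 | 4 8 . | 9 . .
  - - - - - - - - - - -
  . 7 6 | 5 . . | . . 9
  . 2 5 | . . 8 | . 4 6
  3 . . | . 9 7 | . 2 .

Step 1. [r4c5∈{2,5,6,7}] r4c5 is the only open cell in col 5 admitting 7. So r4c5=7.
Step 2. [r4c1∈{8}] r4c1 is down to just 8. So r4c1=8.
Step 3. [r9c2∈{1,4,8}] 8 has one home in col 2: r9c2 ⇒ r9c2=8.
Step 4. [r8c5∈{1}] r8c5 has the single candidate 1, so r8c5=1.
Step 5. [r1c7∈{3}] nothing but 3 survives at r1c7, so r1c7=3.
Step 6. [r4c8∈{5}] r4c8 has the single candidate 5, so r4c8=5.
Step 7. [r7c6∈{2,4}] r7c6 is the only open cell in col 6 admitting 4 ⇒ r7c6=4.
Step 8. [r9c9∈{1,5}] across col 9, 5 lands solely at r9c9, so r9c9=5.
Step 9. [r6c6∈{2}] r6c6 has the single candidate 2 ⇒ r6c6=2.
Step 10. [r3c4∈{2}] nothing but 2 survives at r3c4. So r3c4=2.
Step 11. [r7c8∈{3}] r7c8 has the single candidate 3 ⇒ r7c8=3.
Step 12. [r7c1∈{1}] r7c1's peers cover all but 1, so r7c1=1.
Step 13. [r8c7∈{7}] r8c7's peers cover all but 7. So r8c7=7.
Step 14. [r1c5∈{6}] r1c5 has the single candidate 6 ⇒ r1c5=6.
Step 15. [r3c7∈{5}] r3c7's peers cover all but 5 ⇒ r3c7=5.
Step 16. [r3c5∈{4}] nothing but 4 survives at r3c5, so r3c5=4.
Step 17. [r2c4∈{7}] nothing but 7 survives at r2c4. So r2c4=7.
Step 18. [r3c2∈{1}] nothing but 1 survives at r3c2, so r3c2=1.
Step 19. [r3c3∈{3}] r3c3 has the single candidate 3. So r3c3=3.
Step 20. [r9c3∈{4}] nothing but 4 survives at r9c3. So r9c3=4.
Step 21. [r9c4∈{6}] only 6 remains possible at r9c4. So r9c4=6.
Step 22. [r8c4∈{3}] nothing but 3 survives at r8c4. So r8c4=3.
Step 23. [r6c9∈{3}] only 3 remains possible at r6c9 ⇒ r6c9=3.
Step 24. [r4c9∈{1}] nothing but 1 survives at r4c9, so r4c9=1.
Step 25. [r9c7∈{1}] r9c7 is down to just 1. So r9c7=1.
Step 26. [r5c9∈{8}] r5c9's peers cover all but 8. So r5c9=8.
Step 27. [r7c7∈{8}] r7c7 is down to just 8, so r7c7=8.
Step 28. [r2c8∈{9}] r2c8's peers cover all but 9, so r2c8=9.
Step 29. [r4c6∈{6}] r4c6 has the single candidate 6 ⇒ r4c6=6.
Step 30. [r6c8∈{7}] only 7 remains possible at r6c8. So r6c8=7.
Step 31. [r5c2∈{4}] nothing but 4 survives at r5c2. So r5c2=4.
Step 32. [r5c5∈{5}] r5c5 has the single candidate 5. So r5c5=5.
Step 33. [r8c1∈{9}] only 9 remains possible at r8c1 ⇒ r8c1=9.
Step 34. [r4c3∈{2}] r4c3's peers cover all but 2, so r4c3=2.
Step 35. [r2c3∈{8}] nothing but 8 survives at r2c3 ⇒ r2c3=8.
Step 36. [r7c5∈{2}] r7c5 is down to just 2. So r7c5=2.

Answer: 4 9 7 8 6 5 3 1 2 / 2 5 8 7 3 1 6 9 4 / 6 1 3 2 4 9 5 8 7 / 8 3 2 9 7 6 4 5 1 / 7 4 9 1 5 3 2 6 8 / 5 6 1 4 8 2 9 7 3 / 1 7 6 5 2 4 8 3 9 / 9 2 5 3 1 8 7 4 6 / 3 8 4 6 9 7 1 2 5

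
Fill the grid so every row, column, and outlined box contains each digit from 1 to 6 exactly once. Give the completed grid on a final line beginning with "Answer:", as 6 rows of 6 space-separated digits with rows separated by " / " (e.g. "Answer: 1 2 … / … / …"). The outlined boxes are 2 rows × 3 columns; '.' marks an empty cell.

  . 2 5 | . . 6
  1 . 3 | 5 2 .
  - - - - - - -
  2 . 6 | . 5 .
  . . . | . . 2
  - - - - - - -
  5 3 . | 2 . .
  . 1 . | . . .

Step 1. [r3c2∈{4}] r3c2 has the single candidate 4 ⇒ r3c2=4.
Step 2. [r5c5∈{1,4,6}] 6 has one home in row 5: r5c5 ⇒ r5c5=6.
Step 3. [r2c6∈{4}] nothing but 4 survives at r2c6 ⇒ r2c6=4.
Step 4. [r4c4∈{1,3,4,6}] in row 4, 6 fits only at r4c4, so r4c4=6.
Step 5. [r6c4∈{3,4}] across col 4, 4 lands solely at r6c4. So r6c4=4.
Step 6. [r6c5∈{3}] r6c5 is down to just 3. So r6c5=3.
Step 7. [r1c4∈{1,3}] row 1 places 3 nowhere but r1c4. So r1c4=3.
Step 8. [r3c4∈{1}] r3c4 is down to just 1, so r3c4=1.
Step 9. [r4c1∈{3}] nothing but 3 survives at r4c1, so r4c1=3.
Step 10. [r2c2∈{6}] nothing but 6 survives at r2c2 ⇒ r2c2=6.
Step 11. [r4c2∈{5}] r4c2 is down to just 5, so r4c2=5.
Step 12. [r5c6∈{1}] nothing but 1 survives at r5c6, so r5c6=1.
Step 13. [r6c6∈{5}] r6c6 has the single candidate 5. So r6c6=5.
Step 14. [r4c3∈{1}] nothing but 1 survives at r4c3 ⇒ r4c3=1.
Step 15. [r3c6∈{3}] r3c6 is down to just 3 ⇒ r3c6=3.
Step 16. [r5c3∈{4}] r5c3 is down to just 4. So r5c3=4.
Step 17. [r6c1∈{6}] only 6 remains possible at r6c1 ⇒ r6c1=6.
Step 18. [r6c3∈{2}] nothing but 2 survives at r6c3. So r6c3=2.
Step 19. [r1c1∈{4}] r1c1 has the single candidate 4. So r1c1=4.
Step 20. [r4c5∈{4}] nothing but 4 survives at r4c5. So r4c5=4.
Step 21. [r1c5∈{1}] r1c5 has the single candidate 1. So r1c5=1.

Answer: 4 2 5 3 1 6 / 1 6 3 5 2 4 / 2 4 6 1 5 3 / 3 5 1 6 4 2 / 5 3 4 2 6 1 / 6 1 2 4 3 5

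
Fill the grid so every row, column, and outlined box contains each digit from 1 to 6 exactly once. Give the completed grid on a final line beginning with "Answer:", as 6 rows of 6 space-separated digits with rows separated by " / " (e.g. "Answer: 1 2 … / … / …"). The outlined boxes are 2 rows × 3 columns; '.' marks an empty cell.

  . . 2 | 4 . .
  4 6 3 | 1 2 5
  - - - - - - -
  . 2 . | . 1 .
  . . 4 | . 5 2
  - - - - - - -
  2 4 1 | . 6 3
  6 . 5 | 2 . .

Step 1. [r4c4∈{3,6}] row 4 places 6 nowhere but r4c4, so r4c4=6.
Step 2. [r1c2∈{1,5}] in col 2, 5 fits only at r1c2. So r1c2=5.
Step 3. [r4c2∈{1,3}] across col 2, 1 lands solely at r4c2. So r4c2=1.
Step 4. [r4c1∈{3}] r4c1's peers cover all but 3 ⇒ r4c1=3.
Step 5. [r6c5∈{4}] r6c5's peers cover all but 4. So r6c5=4.
Step 6. [r1c6∈{6}] only 6 remains possible at r1c6, so r1c6=6.
Step 7. [r1c5∈{3}] nothing but 3 survives at r1c5, so r1c5=3.
Step 8. [r3c6∈{4}] nothing but 4 survives at r3c6 ⇒ r3c6=4.
Step 9. [r1c1∈{1}] r1c1 is down to just 1 ⇒ r1c1=1.
Step 10. [r6c2∈{3}] only 3 remains possible at r6c2, so r6c2=3.
Step 11. [r3c4∈{3}] nothing but 3 survives at r3c4. So r3c4=3.
Step 12. [r3c1∈{5}] r3c1 has the single candidate 5 ⇒ r3c1=5.
Step 13. [r6c6∈{1}] nothing but 1 survives at r6c6 ⇒ r6c6=1.
Step 14. [r5c4∈{5}] nothing but 5 survives at r5c4. So r5c4=5.
Step 15. [r3c3∈{6}] nothing but 6 survives at r3c3. So r3c3=6.

Answer: 1 5 2 4 3 6 / 4 6 3 1 2 5 / 5 2 6 3 1 4 / 3 1 4 6 5 2 / 2 4 1 5 6 3 / 6 3 5 2 4 1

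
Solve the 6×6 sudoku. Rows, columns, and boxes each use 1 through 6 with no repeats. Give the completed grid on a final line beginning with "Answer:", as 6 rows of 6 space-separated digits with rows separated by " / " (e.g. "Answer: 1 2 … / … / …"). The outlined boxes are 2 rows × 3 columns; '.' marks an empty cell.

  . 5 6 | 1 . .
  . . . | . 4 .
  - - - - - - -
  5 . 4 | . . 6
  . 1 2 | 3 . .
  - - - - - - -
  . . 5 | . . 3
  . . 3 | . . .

Step 1. [r6c6∈{1,2,4,5}] r6c6 is the only open cell in col 6 admitting 1. So r6c6=1.
Step 2. [r3c4∈{2}] r3c4 has the single candidate 2. So r3c4=2.
Step 3. [r5c1∈{1,2,4,6}] row 5 places 1 nowhere but r5c1, so r5c1=1.
Step 4. [r1c1∈{2,3,4}] in row 1, 4 fits only at r1c1. So r1c1=4.
Step 5. [r2c4∈{5,6}] in row 2, 6 fits only at r2c4 ⇒ r2c4=6.
Step 6. [r6c4∈{4,5}] r6c4 is the only open cell in col 4 admitting 5, so r6c4=5.
Step 7. [r6c2∈{2,4,6}] row 6 places 4 nowhere but r6c2. So r6c2=4.
Step 8. [r5c2∈{2,6}] r5c2 is the only open cell in col 2 admitting 6 ⇒ r5c2=6.
Step 9. [r2c2∈{2,3}] r2c2 is the only open cell in col 2 admitting 2. So r2c2=2.
Step 10. [r5c5∈{2}] r5c5's peers cover all but 2, so r5c5=2.
Step 11. [r4c5∈{5}] only 5 remains possible at r4c5. So r4c5=5.
Step 12. [r5c4∈{4}] nothing but 4 survives at r5c4. So r5c4=4.
Step 13. [r1c6∈{2}] r1c6 has the single candidate 2. So r1c6=2.
Step 14. [r2c6∈{5}] only 5 remains possible at r2c6 ⇒ r2c6=5.
Step 15. [r1c5∈{3}] nothing but 3 survives at r1c5, so r1c5=3.
Step 16. [r4c1∈{6}] r4c1 is down to just 6, so r4c1=6.
Step 17. [r2c1∈{3}] r2c1 has the single candidate 3 ⇒ r2c1=3.
Step 18. [r3c5∈{1}] r3c5 has the single candidate 1. So r3c5=1.
Step 19. [r2c3∈{1}] nothing but 1 survives at r2c3 ⇒ r2c3=1.
Step 20. [r6c1∈{2}] r6c1 has the single candidate 2, so r6c1=2.
Step 21. [r3c2∈{3}] r3c2 has the single candidate 3, so r3c2=3.
Step 22. [r6c5∈{6}] r6c5 is down to just 6. So r6c5=6.
Step 23. [r4c6∈{4}] r4c6 is down to just 4 ⇒ r4c6=4.

Answer: 4 5 6 1 3 2 / 3 2 1 6 4 5 / 5 3 4 2 1 6 / 6 1 2 3 5 4 / 1 6 5 4 2 3 / 2 4 3 5 6 1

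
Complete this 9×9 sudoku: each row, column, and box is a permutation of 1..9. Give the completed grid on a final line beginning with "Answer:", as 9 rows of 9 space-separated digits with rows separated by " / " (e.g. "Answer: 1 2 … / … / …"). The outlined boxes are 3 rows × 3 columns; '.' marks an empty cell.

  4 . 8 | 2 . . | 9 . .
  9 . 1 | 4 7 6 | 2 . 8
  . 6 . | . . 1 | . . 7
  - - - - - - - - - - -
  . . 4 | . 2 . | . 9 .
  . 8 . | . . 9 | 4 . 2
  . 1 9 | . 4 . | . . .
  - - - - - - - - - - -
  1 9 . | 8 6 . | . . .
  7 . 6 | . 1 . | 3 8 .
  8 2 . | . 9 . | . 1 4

Step 1. [r3c7∈{5}] r3c7's peers cover all but 5, so r3c7=5.
Step 2. [r8c4∈{5}] r8c4 has the single candidate 5 ⇒ r8c4=5.
Step 3. [r2c8∈{3}] r2c8's peers cover all but 3. So r2c8=3.
Step 4. [r4c7∈{1,6,7,8}] in col 7, 1 fits only at r4c7, so r4c7=1.
Step 5. [r5c3∈{3,5,7}] 7 has one home in col 3: r5c3, so r5c3=7.
Step 6. [r4c6∈{3,5,7,8}] in row 4, 8 fits only at r4c6 ⇒ r4c6=8.
Step 7. [r4c4∈{3,6,7}] across row 4, 7 lands solely at r4c4, so r4c4=7.
Step 8. [r9c4∈{3}] r9c4 has the single candidate 3, so r9c4=3.
Step 9. [r6c4∈{6}] r6c4 is down to just 6. So r6c4=6.
Step 10. [r7c7∈{7}] r7c7 is down to just 7, so r7c7=7.
Step 11. [r7c9∈{5}] only 5 remains possible at r7c9, so r7c9=5.
Step 12. [r6c9∈{3}] r6c9 is down to just 3 ⇒ r6c9=3.
Step 13. [r5c5∈{3,5}] r5c5 is the only open cell in box 5 admitting 3 ⇒ r5c5=3.
Step 14. [r4c9∈{6}] r4c9 has the single candidate 6, so r4c9=6.
Step 15. [r6c6∈{5}] r6c6 is down to just 5 ⇒ r6c6=5.
Step 16. [r2c2∈{5}] r2c2 is down to just 5, so r2c2=5.
Step 17. [r4c2∈{3}] r4c2 is down to just 3, so r4c2=3.
Step 18. [r3c1∈{2,3}] across col 1, 3 lands solely at r3c1, so r3c1=3.
Step 19. [r8c6∈{2,4}] in row 8, 2 fits only at r8c6. So r8c6=2.
Step 20. [r4c1∈{5}] nothing but 5 survives at r4c1 ⇒ r4c1=5.
Step 21. [r1c8∈{6}] only 6 remains possible at r1c8 ⇒ r1c8=6.
Step 22. [r6c7∈{8}] nothing but 8 survives at r6c7 ⇒ r6c7=8.
Step 23. [r3c3∈{2}] r3c3 is down to just 2, so r3c3=2.
Step 24. [r5c1∈{6}] r5c1 is down to just 6, so r5c1=6.
Step 25. [r7c8∈{2}] r7c8 is down to just 2 ⇒ r7c8=2.
Step 26. [r5c8∈{5}] nothing but 5 survives at r5c8. So r5c8=5.
Step 27. [r1c9∈{1}] r1c9 has the single candidate 1, so r1c9=1.
Step 28. [r5c4∈{1}] only 1 remains possible at r5c4, so r5c4=1.
Step 29. [r8c9∈{9}] only 9 remains possible at r8c9 ⇒ r8c9=9.
Step 30. [r9c3∈{5}] r9c3 has the single candidate 5, so r9c3=5.
Step 31. [r1c6∈{3}] r1c6 is down to just 3. So r1c6=3.
Step 32. [r9c7∈{6}] r9c7's peers cover all but 6. So r9c7=6.
Step 33. [r3c4∈{9}] r3c4's peers cover all but 9, so r3c4=9.
Step 34. [r7c6∈{4}] only 4 remains possible at r7c6 ⇒ r7c6=4.
Step 35. [r1c5∈{5}] nothing but 5 survives at r1c5, so r1c5=5.
Step 36. [r6c8∈{7}] nothing but 7 survives at r6c8, so r6c8=7.
Step 37. [r3c5∈{8}] nothing but 8 survives at r3c5, so r3c5=8.
Step 38. [r9c6∈{7}] r9c6 has the single candidate 7 ⇒ r9c6=7.
Step 39. [r6c1∈{2}] r6c1 has the single candidate 2. So r6c1=2.
Step 40. [r8c2∈{4}] r8c2 is down to just 4 ⇒ r8c2=4.
Step 41. [r1c2∈{7}] only 7 remains possible at r1c2, so r1c2=7.
Step 42. [r7c3∈{3}] r7c3 is down to just 3, so r7c3=3.
Step 43. [r3c8∈{4}] nothing but 4 survives at r3c8, so r3c8=4.

Answer: 4 7 8 2 5 3 9 6 1 / 9 5 1 4 7 6 2 3 8 / 3 6 2 9 8 1 5 4 7 / 5 3 4 7 2 8 1 9 6 / 6 8 7 1 3 9 4 5 2 / 2 1 9 6 4 5 8 7 3 / 1 9 3 8 6 4 7 2 5 / 7 4 6 5 1 2 3 8 9 / 8 2 5 3 9 7 6 1 4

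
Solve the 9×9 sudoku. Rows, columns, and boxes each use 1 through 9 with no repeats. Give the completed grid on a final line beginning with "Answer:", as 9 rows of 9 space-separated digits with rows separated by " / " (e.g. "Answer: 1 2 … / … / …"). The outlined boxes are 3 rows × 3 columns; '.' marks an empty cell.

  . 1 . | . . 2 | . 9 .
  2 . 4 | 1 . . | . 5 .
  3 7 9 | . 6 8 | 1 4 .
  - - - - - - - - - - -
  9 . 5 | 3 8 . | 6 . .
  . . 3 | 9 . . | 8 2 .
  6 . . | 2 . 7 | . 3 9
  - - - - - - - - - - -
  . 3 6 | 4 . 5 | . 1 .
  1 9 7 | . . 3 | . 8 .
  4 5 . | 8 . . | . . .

Step 1. [r1c9∈{3,6,7,8}] in row 1, 6 fits only at r1c9 ⇒ r1c9=6.
Step 2. [r5c2∈{4}] r5c2's peers cover all but 4 ⇒ r5c2=4.
Step 3. [r1c4∈{5,7}] r1c4 is the only open cell in col 4 admitting 7, so r1c4=7.
Step 4. [r1c7∈{3}] r1c7 has the single candidate 3 ⇒ r1c7=3.
Step 5. [r8c5∈{2}] only 2 remains possible at r8c5. So r8c5=2.
Step 6. [r2c7∈{7}] nothing but 7 survives at r2c7, so r2c7=7.
Step 7. [r4c8∈{7}] r4c8 is down to just 7. So r4c8=7.
Step 8. [r4c6∈{1,4}] r4c6 is the only open cell in col 6 admitting 4. So r4c6=4.
Step 9. [r1c3∈{8}] only 8 remains possible at r1c3, so r1c3=8.
Step 10. [r6c7∈{4,5}] 4 has one home in row 6: r6c7, so r6c7=4.
Step 11. [r5c9∈{1,5}] 5 has one home in box 6: r5c9, so r5c9=5.
Step 12. [r5c5∈{1}] nothing but 1 survives at r5c5, so r5c5=1.
Step 13. [r2c6∈{9}] nothing but 9 survives at r2c6, so r2c6=9.
Step 14. [r9c9∈{2,3,7}] 3 has one home in row 9: r9c9 ⇒ r9c9=3.
Step 15. [r7c9∈{2,7}] 7 has one home in col 9: r7c9, so r7c9=7.
Step 16. [r7c5∈{9}] r7c5 is down to just 9 ⇒ r7c5=9.
Step 17. [r7c7∈{2}] only 2 remains possible at r7c7. So r7c7=2.
Step 18. [r8c4∈{6}] nothing but 6 survives at r8c4, so r8c4=6.
Step 19. [r1c5∈{4,5}] in row 1, 4 fits only at r1c5, so r1c5=4.
Step 20. [r9c5∈{7}] nothing but 7 survives at r9c5. So r9c5=7.
Step 21. [r6c3∈{1}] r6c3's peers cover all but 1, so r6c3=1.
Step 22. [r5c1∈{7}] nothing but 7 survives at r5c1, so r5c1=7.
Step 23. [r9c7∈{9}] r9c7 is down to just 9. So r9c7=9.
Step 24. [r2c5∈{3}] r2c5 is down to just 3, so r2c5=3.
Step 25. [r6c2∈{8}] only 8 remains possible at r6c2 ⇒ r6c2=8.
Step 26. [r2c2∈{6}] only 6 remains possible at r2c2, so r2c2=6.
Step 27. [r4c9∈{1}] r4c9's peers cover all but 1. So r4c9=1.
Step 28. [r9c8∈{6}] r9c8 has the single candidate 6. So r9c8=6.
Step 29. [r9c6∈{1}] r9c6 is down to just 1. So r9c6=1.
Step 30. [r1c1∈{5}] r1c1 has the single candidate 5. So r1c1=5.
Step 31. [r3c4∈{5}] nothing but 5 survives at r3c4, so r3c4=5.
Step 32. [r2c9∈{8}] only 8 remains possible at r2c9. So r2c9=8.
Step 33. [r5c6∈{6}] nothing but 6 survives at r5c6. So r5c6=6.
Step 34. [r9c3∈{2}] r9c3 has the single candidate 2. So r9c3=2.
Step 35. [r6c5∈{5}] r6c5 is down to just 5. So r6c5=5.
Step 36. [r7c1∈{8}] r7c1 is down to just 8, so r7c1=8.
Step 37. [r3c9∈{2}] r3c9 has the single candidate 2. So r3c9=2.
Step 38. [r8c7∈{5}] nothing but 5 survives at r8c7 ⇒ r8c7=5.
Step 39. [r4c2∈{2}] only 2 remains possible at r4c2, so r4c2=2.
Step 40. [r8c9∈{4}] r8c9's peers cover all but 4, so r8c9=4.

Answer: 5 1 8 7 4 2 3 9 6 / 2 6 4 1 3 9 7 5 8 / 3 7 9 5 6 8 1 4 2 / 9 2 5 3 8 4 6 7 1 / 7 4 3 9 1 6 8 2 5 / 6 8 1 2 5 7 4 3 9 / 8 3 6 4 9 5 2 1 7 / 1 9 7 6 2 3 5 8 4 / 4 5 2 8 7 1 9 6 3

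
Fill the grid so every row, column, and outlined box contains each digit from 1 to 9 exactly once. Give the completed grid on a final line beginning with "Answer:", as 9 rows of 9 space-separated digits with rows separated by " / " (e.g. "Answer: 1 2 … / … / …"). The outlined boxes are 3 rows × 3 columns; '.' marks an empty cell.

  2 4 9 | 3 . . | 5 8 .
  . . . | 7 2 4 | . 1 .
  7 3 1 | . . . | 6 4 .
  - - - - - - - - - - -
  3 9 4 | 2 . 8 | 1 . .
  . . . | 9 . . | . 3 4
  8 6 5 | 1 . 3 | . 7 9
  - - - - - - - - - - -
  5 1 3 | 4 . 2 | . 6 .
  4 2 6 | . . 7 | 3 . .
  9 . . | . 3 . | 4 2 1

Step 1. [r8c5∈{1,5,8,9}] across row 8, 1 lands solely at r8c5, so r8c5=1.
Step 2. [r4c5∈{5,6,7}] 7 has one home in row 4: r4c5, so r4c5=7.
Step 3. [r7c7∈{7,8,9}] r7c7 is the only open cell in col 7 admitting 7. So r7c7=7.
Step 4. [r9c4∈{5,6,8}] 6 has one home in col 4: r9c4, so r9c4=6.
Step 5. [r9c6∈{5}] only 5 remains possible at r9c6. So r9c6=5.
Step 6. [r8c4∈{8}] r8c4 is down to just 8. So r8c4=8.
Step 7. [r3c5∈{5,8,9}] 8 has one home in row 3: r3c5, so r3c5=8.
Step 8. [r1c5∈{6}] r1c5's peers cover all but 6, so r1c5=6.
Step 9. [r5c3∈{2,7}] col 3 places 2 nowhere but r5c3, so r5c3=2.
Step 10. [r9c3∈{7,8}] col 3 places 7 nowhere but r9c3, so r9c3=7.
Step 11. [r4c8∈{5}] r4c8's peers cover all but 5 ⇒ r4c8=5.
Step 12. [r9c2∈{8}] only 8 remains possible at r9c2 ⇒ r9c2=8.
Step 13. [r2c2∈{5}] r2c2's peers cover all but 5, so r2c2=5.
Step 14. [r3c4∈{5}] r3c4 has the single candidate 5, so r3c4=5.
Step 15. [r3c9∈{2}] only 2 remains possible at r3c9 ⇒ r3c9=2.
Step 16. [r7c5∈{9}] only 9 remains possible at r7c5, so r7c5=9.
Step 17. [r2c7∈{9}] nothing but 9 survives at r2c7 ⇒ r2c7=9.
Step 18. [r2c1∈{6}] nothing but 6 survives at r2c1 ⇒ r2c1=6.
Step 19. [r1c6∈{1}] r1c6's peers cover all but 1, so r1c6=1.
Step 20. [r5c7∈{8}] nothing but 8 survives at r5c7 ⇒ r5c7=8.
Step 21. [r2c9∈{3}] r2c9's peers cover all but 3. So r2c9=3.
Step 22. [r1c9∈{7}] r1c9 is down to just 7, so r1c9=7.
Step 23. [r8c9∈{5}] r8c9 has the single candidate 5, so r8c9=5.
Step 24. [r5c5∈{5}] r5c5 has the single candidate 5, so r5c5=5.
Step 25. [r2c3∈{8}] r2c3 has the single candidate 8 ⇒ r2c3=8.
Step 26. [r3c6∈{9}] r3c6 has the single candidate 9 ⇒ r3c6=9.
Step 27. [r7c9∈{8}] r7c9 is down to just 8, so r7c9=8.
Step 28. [r6c7∈{2}] nothing but 2 survives at r6c7 ⇒ r6c7=2.
Step 29. [r4c9∈{6}] only 6 remains possible at r4c9, so r4c9=6.
Step 30. [r5c6∈{6}] nothing but 6 survives at r5c6, so r5c6=6.
Step 31. [r5c1∈{1}] r5c1 has the single candidate 1, so r5c1=1.
Step 32. [r6c5∈{4}] r6c5 is down to just 4 ⇒ r6c5=4.
Step 33. [r8c8∈{9}] only 9 remains possible at r8c8, so r8c8=9.
Step 34. [r5c2∈{7}] r5c2 has the single candidate 7, so r5c2=7.

Answer: 2 4 9 3 6 1 5 8 7 / 6 5 8 7 2 4 9 1 3 / 7 3 1 5 8 9 6 4 2 / 3 9 4 2 7 8 1 5 6 / 1 7 2 9 5 6 8 3 4 / 8 6 5 1 4 3 2 7 9 / 5 1 3 4 9 2 7 6 8 / 4 2 6 8 1 7 3 9 5 / 9 8 7 6 3 5 4 2 1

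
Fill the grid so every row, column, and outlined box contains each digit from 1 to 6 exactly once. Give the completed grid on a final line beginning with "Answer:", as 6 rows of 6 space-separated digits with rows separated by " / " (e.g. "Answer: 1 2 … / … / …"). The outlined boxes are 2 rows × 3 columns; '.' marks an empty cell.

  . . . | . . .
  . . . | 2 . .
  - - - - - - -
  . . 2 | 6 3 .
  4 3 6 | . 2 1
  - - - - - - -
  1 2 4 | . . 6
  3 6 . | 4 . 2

Step 1. [r1c4∈{1,3,5}] r1c4 is the only open cell in col 4 admitting 1, so r1c4=1.
Step 2. [r5c5∈{5}] r5c5 has the single candidate 5. So r5c5=5.
Step 3. [r3c1∈{5}] only 5 remains possible at r3c1 ⇒ r3c1=5.
Step 4. [r2c3∈{1,3,5}] col 3 places 1 nowhere but r2c3 ⇒ r2c3=1.
Step 5. [r2c6∈{3,4,5}] in row 2, 3 fits only at r2c6. So r2c6=3.
Step 6. [r1c6∈{4,5}] 5 has one home in col 6: r1c6. So r1c6=5.
Step 7. [r2c1∈{6}] nothing but 6 survives at r2c1. So r2c1=6.
Step 8. [r1c2∈{4}] r1c2's peers cover all but 4 ⇒ r1c2=4.
Step 9. [r6c3∈{5}] r6c3's peers cover all but 5 ⇒ r6c3=5.
Step 10. [r1c1∈{2}] r1c1 has the single candidate 2 ⇒ r1c1=2.
Step 11. [r3c2∈{1}] only 1 remains possible at r3c2. So r3c2=1.
Step 12. [r1c3∈{3}] r1c3's peers cover all but 3, so r1c3=3.
Step 13. [r2c5∈{4}] r2c5 has the single candidate 4, so r2c5=4.
Step 14. [r5c4∈{3}] r5c4 has the single candidate 3 ⇒ r5c4=3.
Step 15. [r6c5∈{1}] r6c5 has the single candidate 1. So r6c5=1.
Step 16. [r4c4∈{5}] r4c4's peers cover all but 5, so r4c4=5.
Step 17. [r1c5∈{6}] r1c5 has the single candidate 6, so r1c5=6.
Step 18. [r2c2∈{5}] only 5 remains possible at r2c2. So r2c2=5.
Step 19. [r3c6∈{4}] r3c6's peers cover all but 4 ⇒ r3c6=4.

Answer: 2 4 3 1 6 5 / 6 5 1 2 4 3 / 5 1 2 6 3 4 / 4 3 6 5 2 1 / 1 2 4 3 5 6 / 3 6 5 4 1 2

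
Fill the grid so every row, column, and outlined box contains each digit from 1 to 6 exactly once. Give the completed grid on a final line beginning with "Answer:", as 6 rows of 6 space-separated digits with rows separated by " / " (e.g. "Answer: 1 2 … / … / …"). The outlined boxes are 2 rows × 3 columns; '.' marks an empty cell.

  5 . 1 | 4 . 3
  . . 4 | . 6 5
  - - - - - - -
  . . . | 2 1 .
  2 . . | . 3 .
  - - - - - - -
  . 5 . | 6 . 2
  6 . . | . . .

Step 1. [r6c4∈{1,3,5}] r6c4 is the only open cell in col 4 admitting 3. So r6c4=3.
Step 2. [r5c1∈{1,3,4}] 1 has one home in row 5: r5c1 ⇒ r5c1=1.
Step 3. [r6c2∈{2,4}] r6c2 is the only open cell in box 5 admitting 4 ⇒ r6c2=4.
Step 4. [r3c3∈{3,5,6}] across row 3, 5 lands solely at r3c3, so r3c3=5.
Step 5. [r4c3∈{6}] only 6 remains possible at r4c3. So r4c3=6.
Step 6. [r3c2∈{3}] r3c2 has the single candidate 3 ⇒ r3c2=3.
Step 7. [r4c6∈{4}] r4c6 is down to just 4 ⇒ r4c6=4.
Step 8. [r1c2∈{2,6}] in row 1, 6 fits only at r1c2 ⇒ r1c2=6.
Step 9. [r5c5∈{4}] r5c5's peers cover all but 4, so r5c5=4.
Step 10. [r4c4∈{5}] only 5 remains possible at r4c4, so r4c4=5.
Step 11. [r2c1∈{3}] r2c1's peers cover all but 3 ⇒ r2c1=3.
Step 12. [r5c3∈{3}] r5c3's peers cover all but 3 ⇒ r5c3=3.
Step 13. [r2c4∈{1}] r2c4 has the single candidate 1. So r2c4=1.
Step 14. [r3c1∈{4}] r3c1 is down to just 4 ⇒ r3c1=4.
Step 15. [r6c5∈{5}] only 5 remains possible at r6c5. So r6c5=5.
Step 16. [r4c2∈{1}] r4c2's peers cover all but 1, so r4c2=1.
Step 17. [r6c3∈{2}] r6c3 has the single candidate 2 ⇒ r6c3=2.
Step 18. [r3c6∈{6}] nothing but 6 survives at r3c6, so r3c6=6.
Step 19. [r6c6∈{1}] only 1 remains possible at r6c6. So r6c6=1.
Step 20. [r1c5∈{2}] r1c5 is down to just 2 ⇒ r1c5=2.
Step 21. [r2c2∈{2}] r2c2 is down to just 2 ⇒ r2c2=2.

Answer: 5 6 1 4 2 3 / 3 2 4 1 6 5 / 4 3 5 2 1 6 / 2 1 6 5 3 4 / 1 5 3 6 4 2 / 6 4 2 3 5 1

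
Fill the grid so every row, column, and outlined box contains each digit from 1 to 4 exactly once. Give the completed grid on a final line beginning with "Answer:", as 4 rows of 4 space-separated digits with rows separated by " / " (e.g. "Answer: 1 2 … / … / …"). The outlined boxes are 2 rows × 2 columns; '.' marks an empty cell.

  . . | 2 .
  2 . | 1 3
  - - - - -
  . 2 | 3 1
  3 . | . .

Step 1. [r1c4∈{4}] r1c4 has the single candidate 4 ⇒ r1c4=4.
Step 2. [r4c2∈{1,4}] across row 4, 1 lands solely at r4c2 ⇒ r4c2=1.
Step 3. [r2c2∈{4}] r2c2 is down to just 4 ⇒ r2c2=4.
Step 4. [r1c1∈{1}] nothing but 1 survives at r1c1 ⇒ r1c1=1.
Step 5. [r1c2∈{3}] r1c2 has the single candidate 3 ⇒ r1c2=3.
Step 6. [r4c3∈{4}] nothing but 4 survives at r4c3. So r4c3=4.
Step 7. [r4c4∈{2}] r4c4 has the single candidate 2 ⇒ r4c4=2.
Step 8. [r3c1∈{4}] nothing but 4 survives at r3c1 ⇒ r3c1=4.

Answer: 1 3 2 4 / 2 4 1 3 / 4 2 3 1 / 3 1 4 2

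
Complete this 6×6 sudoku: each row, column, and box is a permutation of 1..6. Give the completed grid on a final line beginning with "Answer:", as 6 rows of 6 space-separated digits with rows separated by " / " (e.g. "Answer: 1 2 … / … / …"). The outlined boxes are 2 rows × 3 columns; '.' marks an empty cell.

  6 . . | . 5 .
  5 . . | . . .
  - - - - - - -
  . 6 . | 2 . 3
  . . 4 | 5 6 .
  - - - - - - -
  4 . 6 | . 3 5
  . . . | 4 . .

Step 1. [r5c2∈{1,2}] across row 5, 2 lands solely at r5c2 ⇒ r5c2=2.
Step 2. [r4c6∈{1}] nothing but 1 survives at r4c6. So r4c6=1.
Step 3. [r4c2∈{3}] r4c2's peers cover all but 3, so r4c2=3.
Step 4. [r5c4∈{1}] only 1 remains possible at r5c4 ⇒ r5c4=1.
Step 5. [r2c5∈{1,2,4}] across col 5, 1 lands solely at r2c5. So r2c5=1.
Step 6. [r3c3∈{1,5}] r3c3 is the only open cell in row 3 admitting 5 ⇒ r3c3=5.
Step 7. [r2c2∈{4}] nothing but 4 survives at r2c2 ⇒ r2c2=4.
Step 8. [r6c6∈{2,6}] across row 6, 6 lands solely at r6c6. So r6c6=6.
Step 9. [r6c1∈{1,3}] 3 has one home in col 1: r6c1. So r6c1=3.
Step 10. [r1c4∈{3}] r1c4 is down to just 3, so r1c4=3.
Step 11. [r1c2∈{1}] r1c2 has the single candidate 1 ⇒ r1c2=1.
Step 12. [r1c3∈{2}] nothing but 2 survives at r1c3, so r1c3=2.
Step 13. [r6c3∈{1}] r6c3 has the single candidate 1. So r6c3=1.
Step 14. [r2c6∈{2}] nothing but 2 survives at r2c6. So r2c6=2.
Step 15. [r2c4∈{6}] r2c4's peers cover all but 6 ⇒ r2c4=6.
Step 16. [r4c1∈{2}] r4c1 is down to just 2 ⇒ r4c1=2.
Step 17. [r3c1∈{1}] r3c1 has the single candidate 1. So r3c1=1.
Step 18. [r2c3∈{3}] r2c3 has the single candidate 3, so r2c3=3.
Step 19. [r6c2∈{5}] only 5 remains possible at r6c2. So r6c2=5.
Step 20. [r6c5∈{2}] only 2 remains possible at r6c5, so r6c5=2.
Step 21. [r1c6∈{4}] r1c6 has the single candidate 4, so r1c6=4.
Step 22. [r3c5∈{4}] nothing but 4 survives at r3c5, so r3c5=4.

Answer: 6 1 2 3 5 4 / 5 4 3 6 1 2 / 1 6 5 2 4 3 / 2 3 4 5 6 1 / 4 2 6 1 3 5 / 3 5 1 4 2 6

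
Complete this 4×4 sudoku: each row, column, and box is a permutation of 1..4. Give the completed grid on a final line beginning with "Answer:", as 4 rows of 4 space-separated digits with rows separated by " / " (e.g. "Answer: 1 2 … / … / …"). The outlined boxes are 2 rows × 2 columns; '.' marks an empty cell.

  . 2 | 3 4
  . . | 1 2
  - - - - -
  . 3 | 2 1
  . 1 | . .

Step 1. [r3c1∈{4}] r3c1 is down to just 4, so r3c1=4.
Step 2. [r4c1∈{2}] r4c1's peers cover all but 2 ⇒ r4c1=2.
Step 3. [r2c1∈{3}] nothing but 3 survives at r2c1 ⇒ r2c1=3.
Step 4. [r4c4∈{3}] r4c4 has the single candidate 3 ⇒ r4c4=3.
Step 5. [r4c3∈{4}] r4c3 is down to just 4 ⇒ r4c3=4.
Step 6. [r1c1∈{1}] nothing but 1 survives at r1c1, so r1c1=1.
Step 7. [r2c2∈{4}] nothing but 4 survives at r2c2, so r2c2=4.

Answer: 1 2 3 4 / 3 4 1 2 / 4 3 2 1 / 2 1 4 3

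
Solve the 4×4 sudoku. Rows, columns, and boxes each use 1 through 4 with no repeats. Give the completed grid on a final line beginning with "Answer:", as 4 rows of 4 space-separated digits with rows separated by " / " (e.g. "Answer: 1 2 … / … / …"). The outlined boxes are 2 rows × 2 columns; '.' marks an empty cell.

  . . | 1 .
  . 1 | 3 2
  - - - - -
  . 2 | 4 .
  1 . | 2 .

Step 1. [r3c1∈{3}] only 3 remains possible at r3c1, so r3c1=3.
Step 2. [r1c4∈{4}] only 4 remains possible at r1c4, so r1c4=4.
Step 3. [r1c1∈{2}] nothing but 2 survives at r1c1, so r1c1=2.
Step 4. [r1c2∈{3}] r1c2 is down to just 3. So r1c2=3.
Step 5. [r2c1∈{4}] nothing but 4 survives at r2c1. So r2c1=4.
Step 6. [r3c4∈{1}] r3c4 has the single candidate 1. So r3c4=1.
Step 7. [r4c4∈{3}] r4c4 has the single candidate 3 ⇒ r4c4=3.
Step 8. [r4c2∈{4}] nothing but 4 survives at r4c2. So r4c2=4.

Answer: 2 3 1 4 / 4 1 3 2 / 3 2 4 1 / 1 4 2 3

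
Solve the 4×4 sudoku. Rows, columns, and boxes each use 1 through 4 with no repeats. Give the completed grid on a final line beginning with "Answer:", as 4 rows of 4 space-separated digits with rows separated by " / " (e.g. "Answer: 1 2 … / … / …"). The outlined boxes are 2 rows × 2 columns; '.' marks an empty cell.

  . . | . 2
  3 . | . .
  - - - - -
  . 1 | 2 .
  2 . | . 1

Step 1. [r2c4∈{4}] nothing but 4 survives at r2c4 ⇒ r2c4=4.
Step 2. [r4c2∈{3,4}] r4c2 is the only open cell in col 2 admitting 3 ⇒ r4c2=3.
Step 3. [r1c1∈{1,4}] r1c1 is the only open cell in col 1 admitting 1. So r1c1=1.
Step 4. [r3c1∈{4}] only 4 remains possible at r3c1. So r3c1=4.
Step 5. [r1c2∈{4}] only 4 remains possible at r1c2, so r1c2=4.
Step 6. [r2c3∈{1}] r2c3 has the single candidate 1. So r2c3=1.
Step 7. [r3c4∈{3}] only 3 remains possible at r3c4. So r3c4=3.
Step 8. [r2c2∈{2}] nothing but 2 survives at r2c2 ⇒ r2c2=2.
Step 9. [r1c3∈{3}] r1c3 has the single candidate 3 ⇒ r1c3=3.
Step 10. [r4c3∈{4}] nothing but 4 survives at r4c3, so r4c3=4.

Answer: 1 4 3 2 / 3 2 1 4 / 4 1 2 3 / 2 3 4 1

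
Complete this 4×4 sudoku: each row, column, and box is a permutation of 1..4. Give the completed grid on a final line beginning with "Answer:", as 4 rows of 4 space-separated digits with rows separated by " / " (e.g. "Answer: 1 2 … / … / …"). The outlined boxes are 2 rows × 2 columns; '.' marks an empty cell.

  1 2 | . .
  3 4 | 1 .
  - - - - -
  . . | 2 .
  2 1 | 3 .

Step 1. [r4c4∈{4}] r4c4's peers cover all but 4, so r4c4=4.
Step 2. [r3c1∈{4}] r3c1 is down to just 4. So r3c1=4.
Step 3. [r1c4∈{3}] r1c4 is down to just 3. So r1c4=3.
Step 4. [r3c2∈{3}] only 3 remains possible at r3c2, so r3c2=3.
Step 5. [r1c3∈{4}] only 4 remains possible at r1c3 ⇒ r1c3=4.
Step 6. [r2c4∈{2}] r2c4 has the single candidate 2, so r2c4=2.
Step 7. [r3c4∈{1}] nothing but 1 survives at r3c4. So r3c4=1.

Answer: 1 2 4 3 / 3 4 1 2 / 4 3 2 1 / 2 1 3 4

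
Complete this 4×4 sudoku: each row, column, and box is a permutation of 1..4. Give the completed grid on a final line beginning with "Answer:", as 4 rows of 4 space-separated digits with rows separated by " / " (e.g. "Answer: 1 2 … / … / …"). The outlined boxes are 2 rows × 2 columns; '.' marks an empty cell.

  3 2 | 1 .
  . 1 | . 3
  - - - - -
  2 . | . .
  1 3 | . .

Step 1. [r1c4∈{4}] nothing but 4 survives at r1c4. So r1c4=4.
Step 2. [r4c3∈{2,4}] across row 4, 4 lands solely at r4c3 ⇒ r4c3=4.
Step 3. [r3c4∈{1}] r3c4 has the single candidate 1, so r3c4=1.
Step 4. [r2c3∈{2}] nothing but 2 survives at r2c3, so r2c3=2.
Step 5. [r4c4∈{2}] only 2 remains possible at r4c4, so r4c4=2.
Step 6. [r2c1∈{4}] nothing but 4 survives at r2c1, so r2c1=4.
Step 7. [r3c3∈{3}] r3c3's peers cover all but 3, so r3c3=3.
Step 8. [r3c2∈{4}] r3c2's peers cover all but 4, so r3c2=4.

Answer: 3 2 1 4 / 4 1 2 3 / 2 4 3 1 / 1 3 4 2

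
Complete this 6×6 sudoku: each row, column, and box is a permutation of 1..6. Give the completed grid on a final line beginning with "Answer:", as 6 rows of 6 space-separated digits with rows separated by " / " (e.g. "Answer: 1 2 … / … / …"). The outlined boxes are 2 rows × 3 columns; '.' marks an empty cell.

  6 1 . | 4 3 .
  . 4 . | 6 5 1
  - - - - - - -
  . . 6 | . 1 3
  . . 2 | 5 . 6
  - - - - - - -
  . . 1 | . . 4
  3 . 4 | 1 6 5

Step 1. [r5c5∈{2}] nothing but 2 survives at r5c5. So r5c5=2.
Step 2. [r3c1∈{4,5}] r3c1 is the only open cell in row 3 admitting 4, so r3c1=4.
Step 3. [r5c1∈{5}] only 5 remains possible at r5c1, so r5c1=5.
Step 4. [r5c2∈{6}] nothing but 6 survives at r5c2, so r5c2=6.
Step 5. [r3c2∈{5}] r3c2's peers cover all but 5 ⇒ r3c2=5.
Step 6. [r4c2∈{3}] r4c2's peers cover all but 3 ⇒ r4c2=3.
Step 7. [r4c1∈{1}] nothing but 1 survives at r4c1. So r4c1=1.
Step 8. [r3c4∈{2}] r3c4 is down to just 2, so r3c4=2.
Step 9. [r2c3∈{3}] only 3 remains possible at r2c3 ⇒ r2c3=3.
Step 10. [r4c5∈{4}] nothing but 4 survives at r4c5 ⇒ r4c5=4.
Step 11. [r5c4∈{3}] nothing but 3 survives at r5c4. So r5c4=3.
Step 12. [r2c1∈{2}] r2c1 has the single candidate 2, so r2c1=2.
Step 13. [r1c3∈{5}] r1c3 is down to just 5, so r1c3=5.
Step 14. [r6c2∈{2}] r6c2 is down to just 2, so r6c2=2.
Step 15. [r1c6∈{2}] r1c6 is down to just 2, so r1c6=2.

Answer: 6 1 5 4 3 2 / 2 4 3 6 5 1 / 4 5 6 2 1 3 / 1 3 2 5 4 6 / 5 6 1 3 2 4 / 3 2 4 1 6 5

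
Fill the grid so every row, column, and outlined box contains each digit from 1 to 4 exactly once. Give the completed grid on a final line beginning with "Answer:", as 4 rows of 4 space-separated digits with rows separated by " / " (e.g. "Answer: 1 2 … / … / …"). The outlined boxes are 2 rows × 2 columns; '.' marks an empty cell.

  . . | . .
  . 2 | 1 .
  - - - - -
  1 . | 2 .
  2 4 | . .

Step 1. [r1c3∈{3,4}] 4 has one home in col 3: r1c3. So r1c3=4.
Step 2. [r2c4∈{3}] r2c4 has the single candidate 3. So r2c4=3.
Step 3. [r1c2∈{1,3}] in row 1, 1 fits only at r1c2 ⇒ r1c2=1.
Step 4. [r1c1∈{3}] r1c1's peers cover all but 3 ⇒ r1c1=3.
Step 5. [r3c4∈{4}] r3c4's peers cover all but 4, so r3c4=4.
Step 6. [r2c1∈{4}] nothing but 4 survives at r2c1, so r2c1=4.
Step 7. [r1c4∈{2}] nothing but 2 survives at r1c4, so r1c4=2.
Step 8. [r4c4∈{1}] only 1 remains possible at r4c4. So r4c4=1.
Step 9. [r4c3∈{3}] nothing but 3 survives at r4c3. So r4c3=3.
Step 10. [r3c2∈{3}] only 3 remains possible at r3c2 ⇒ r3c2=3.

Answer: 3 1 4 2 / 4 2 1 3 / 1 3 2 4 / 2 4 3 1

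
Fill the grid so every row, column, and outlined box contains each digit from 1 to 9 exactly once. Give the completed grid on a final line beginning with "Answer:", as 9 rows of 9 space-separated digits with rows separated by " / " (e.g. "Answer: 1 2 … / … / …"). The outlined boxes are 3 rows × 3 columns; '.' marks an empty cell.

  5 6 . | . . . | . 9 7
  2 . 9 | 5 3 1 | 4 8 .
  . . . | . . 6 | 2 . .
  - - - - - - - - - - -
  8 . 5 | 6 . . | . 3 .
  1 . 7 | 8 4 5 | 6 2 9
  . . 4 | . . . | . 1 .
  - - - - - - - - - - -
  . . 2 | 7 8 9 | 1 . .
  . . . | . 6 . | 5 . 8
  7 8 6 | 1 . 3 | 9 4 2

Step 1. [r1c3∈{1,3,8}] r1c3 is the only open cell in row 1 admitting 1. So r1c3=1.
Step 2. [r8c3∈{3}] only 3 remains possible at r8c3. So r8c3=3.
Step 3. [r6c4∈{2,3,9}] col 4 places 3 nowhere but r6c4. So r6c4=3.
Step 4. [r7c1∈{4}] nothing but 4 survives at r7c1, so r7c1=4.
Step 5. [r1c5∈{2}] r1c5's peers cover all but 2, so r1c5=2.
Step 6. [r3c5∈{7,9}] r3c5 is the only open cell in box 2 admitting 7. So r3c5=7.
Step 7. [r6c5∈{9}] r6c5 has the single candidate 9 ⇒ r6c5=9.
Step 8. [r1c4∈{4}] r1c4 has the single candidate 4, so r1c4=4.
Step 9. [r4c2∈{2,9}] across row 4, 9 lands solely at r4c2. So r4c2=9.
Step 10. [r4c6∈{2,7}] in row 4, 2 fits only at r4c6, so r4c6=2.
Step 11. [r3c1∈{3}] only 3 remains possible at r3c1, so r3c1=3.
Step 12. [r4c7∈{7}] r4c7 has the single candidate 7, so r4c7=7.
Step 13. [r6c9∈{5}] r6c9 is down to just 5, so r6c9=5.
Step 14. [r2c9∈{6}] only 6 remains possible at r2c9, so r2c9=6.
Step 15. [r3c9∈{1}] r3c9 is down to just 1, so r3c9=1.
Step 16. [r1c6∈{8}] nothing but 8 survives at r1c6, so r1c6=8.
Step 17. [r1c7∈{3}] only 3 remains possible at r1c7. So r1c7=3.
Step 18. [r3c2∈{4}] r3c2 has the single candidate 4 ⇒ r3c2=4.
Step 19. [r3c4∈{9}] r3c4 has the single candidate 9 ⇒ r3c4=9.
Step 20. [r3c3∈{8}] nothing but 8 survives at r3c3. So r3c3=8.
Step 21. [r7c9∈{3}] nothing but 3 survives at r7c9, so r7c9=3.
Step 22. [r8c6∈{4}] r8c6 is down to just 4, so r8c6=4.
Step 23. [r6c6∈{7}] nothing but 7 survives at r6c6. So r6c6=7.
Step 24. [r6c7∈{8}] r6c7's peers cover all but 8. So r6c7=8.
Step 25. [r7c8∈{6}] r7c8 is down to just 6, so r7c8=6.
Step 26. [r4c9∈{4}] r4c9's peers cover all but 4, so r4c9=4.
Step 27. [r8c8∈{7}] only 7 remains possible at r8c8. So r8c8=7.
Step 28. [r2c2∈{7}] nothing but 7 survives at r2c2 ⇒ r2c2=7.
Step 29. [r9c5∈{5}] r9c5 has the single candidate 5 ⇒ r9c5=5.
Step 30. [r3c8∈{5}] nothing but 5 survives at r3c8 ⇒ r3c8=5.
Step 31. [r8c1∈{9}] r8c1 is down to just 9 ⇒ r8c1=9.
Step 32. [r6c1∈{6}] r6c1 is down to just 6, so r6c1=6.
Step 33. [r8c4∈{2}] r8c4 has the single candidate 2. So r8c4=2.
Step 34. [r8c2∈{1}] only 1 remains possible at r8c2 ⇒ r8c2=1.
Step 35. [r6c2∈{2}] r6c2's peers cover all but 2, so r6c2=2.
Step 36. [r4c5∈{1}] only 1 remains possible at r4c5. So r4c5=1.
Step 37. [r5c2∈{3}] nothing but 3 survives at r5c2. So r5c2=3.
Step 38. [r7c2∈{5}] r7c2 is down to just 5 ⇒ r7c2=5.

Answer: 5 6 1 4 2 8 3 9 7 / 2 7 9 5 3 1 4 8 6 / 3 4 8 9 7 6 2 5 1 / 8 9 5 6 1 2 7 3 4 / 1 3 7 8 4 5 6 2 9 / 6 2 4 3 9 7 8 1 5 / 4 5 2 7 8 9 1 6 3 / 9 1 3 2 6 4 5 7 8 / 7 8 6 1 5 3 9 4 2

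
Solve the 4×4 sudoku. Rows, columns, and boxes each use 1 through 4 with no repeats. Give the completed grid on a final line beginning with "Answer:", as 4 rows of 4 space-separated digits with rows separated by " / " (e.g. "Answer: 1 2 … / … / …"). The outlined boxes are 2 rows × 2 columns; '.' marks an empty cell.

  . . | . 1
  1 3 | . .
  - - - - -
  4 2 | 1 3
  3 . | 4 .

Step 1. [r2c3∈{2}] r2c3 has the single candidate 2. So r2c3=2.
Step 2. [r4c4∈{2}] r4c4 has the single candidate 2. So r4c4=2.
Step 3. [r4c2∈{1}] r4c2's peers cover all but 1, so r4c2=1.
Step 4. [r1c2∈{4}] nothing but 4 survives at r1c2, so r1c2=4.
Step 5. [r1c1∈{2}] r1c1's peers cover all but 2 ⇒ r1c1=2.
Step 6. [r2c4∈{4}] r2c4 is down to just 4. So r2c4=4.
Step 7. [r1c3∈{3}] r1c3 has the single candidate 3. So r1c3=3.

Answer: 2 4 3 1 / 1 3 2 4 / 4 2 1 3 / 3 1 4 2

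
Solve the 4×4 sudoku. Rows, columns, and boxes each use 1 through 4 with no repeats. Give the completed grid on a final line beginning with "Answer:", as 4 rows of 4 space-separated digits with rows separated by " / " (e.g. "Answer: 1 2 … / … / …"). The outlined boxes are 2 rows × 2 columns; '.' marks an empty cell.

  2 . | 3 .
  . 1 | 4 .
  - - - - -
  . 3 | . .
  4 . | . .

Step 1. [r1c4∈{1}] r1c4 has the single candidate 1, so r1c4=1.
Step 2. [r4c3∈{1,2}] in row 4, 1 fits only at r4c3 ⇒ r4c3=1.
Step 3. [r2c4∈{2}] r2c4 is down to just 2, so r2c4=2.
Step 4. [r3c4∈{4}] r3c4 has the single candidate 4. So r3c4=4.
Step 5. [r3c1∈{1}] nothing but 1 survives at r3c1 ⇒ r3c1=1.
Step 6. [r4c4∈{3}] r4c4 is down to just 3, so r4c4=3.
Step 7. [r4c2∈{2}] r4c2's peers cover all but 2. So r4c2=2.
Step 8. [r2c1∈{3}] r2c1 has the single candidate 3. So r2c1=3.
Step 9. [r1c2∈{4}] r1c2's peers cover all but 4. So r1c2=4.
Step 10. [r3c3∈{2}] r3c3 is down to just 2, so r3c3=2.

Answer: 2 4 3 1 / 3 1 4 2 / 1 3 2 4 / 4 2 1 3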